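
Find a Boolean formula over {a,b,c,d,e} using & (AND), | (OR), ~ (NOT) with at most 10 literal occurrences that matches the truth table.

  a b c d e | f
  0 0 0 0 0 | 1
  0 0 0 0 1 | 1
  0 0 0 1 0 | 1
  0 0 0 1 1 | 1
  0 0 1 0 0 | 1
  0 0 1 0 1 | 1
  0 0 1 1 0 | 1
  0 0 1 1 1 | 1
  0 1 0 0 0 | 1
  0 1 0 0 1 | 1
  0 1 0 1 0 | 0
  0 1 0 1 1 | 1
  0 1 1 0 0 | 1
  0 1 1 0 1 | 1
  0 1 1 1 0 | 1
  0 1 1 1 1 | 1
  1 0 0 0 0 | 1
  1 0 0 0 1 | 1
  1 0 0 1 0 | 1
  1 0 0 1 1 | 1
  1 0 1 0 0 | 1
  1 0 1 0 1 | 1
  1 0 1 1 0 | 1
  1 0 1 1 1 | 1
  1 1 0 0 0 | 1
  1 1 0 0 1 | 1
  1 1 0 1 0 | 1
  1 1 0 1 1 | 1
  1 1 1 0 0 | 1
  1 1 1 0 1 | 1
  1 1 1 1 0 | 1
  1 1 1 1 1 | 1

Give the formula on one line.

  ~a = 11111111111111110000000000000000
  (e & ~a) = 01010101010101010000000000000000
  ((e & ~a) | c) = 01011111010111110000111100001111
  (a | ((e & ~a) | c)) = 01011111010111111111111111111111
  ~b = 11111111000000001111111100000000
  ~d = 11001100110011001100110011001100
  (~b | ~d) = 11111111110011001111111111001100
  ((~b | ~d) & d) = 00110011000000000011001100000000
  ((a | ((e & ~a) | c)) | ((~b | ~d) & d)) = 01111111010111111111111111111111
  ~e = 10101010101010101010101010101010
  (~e & ~d) = 10001000100010001000100010001000
  (((a | ((e & ~a) | c)) | ((~b | ~d) & d)) | (~e & ~d)) = 11111111110111111111111111111111

(((a | ((e & ~a) | c)) | ((~b | ~d) & d)) | (~e & ~d))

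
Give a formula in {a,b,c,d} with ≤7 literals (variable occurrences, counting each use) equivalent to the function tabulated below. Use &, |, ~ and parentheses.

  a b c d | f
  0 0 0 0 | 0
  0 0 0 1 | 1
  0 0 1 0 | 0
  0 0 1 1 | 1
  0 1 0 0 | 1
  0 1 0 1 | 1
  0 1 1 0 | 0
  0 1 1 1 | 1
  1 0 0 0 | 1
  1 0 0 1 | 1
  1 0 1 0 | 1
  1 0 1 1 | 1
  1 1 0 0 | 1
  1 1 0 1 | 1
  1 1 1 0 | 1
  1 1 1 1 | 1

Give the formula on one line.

  ~c = 1100110011001100
  (~c & b) = 0000110000001100
  (d | a) = 0101010111111111
  ((~c & b) | (d | a)) = 0101110111111111

((~c & b) | (d | a))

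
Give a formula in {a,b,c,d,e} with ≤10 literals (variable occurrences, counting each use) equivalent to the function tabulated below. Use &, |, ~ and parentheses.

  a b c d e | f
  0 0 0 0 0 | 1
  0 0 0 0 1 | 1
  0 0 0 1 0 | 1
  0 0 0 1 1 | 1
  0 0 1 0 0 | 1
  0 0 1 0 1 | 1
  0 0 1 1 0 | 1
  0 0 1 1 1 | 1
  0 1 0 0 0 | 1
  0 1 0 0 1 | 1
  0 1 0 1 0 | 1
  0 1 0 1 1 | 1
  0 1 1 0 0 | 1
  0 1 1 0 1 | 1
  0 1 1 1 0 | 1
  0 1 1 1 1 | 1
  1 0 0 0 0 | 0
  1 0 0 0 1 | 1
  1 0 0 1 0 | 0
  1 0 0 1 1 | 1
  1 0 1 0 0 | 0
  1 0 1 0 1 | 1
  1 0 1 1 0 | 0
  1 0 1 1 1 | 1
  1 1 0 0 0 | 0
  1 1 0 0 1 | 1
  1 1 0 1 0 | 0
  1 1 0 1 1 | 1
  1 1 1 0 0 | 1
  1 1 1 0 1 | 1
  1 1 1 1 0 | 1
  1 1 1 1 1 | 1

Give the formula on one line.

  ~d = 11001100110011001100110011001100
  (~d | b) = 11001100111111111100110011111111
  (a & (~d | b)) = 00000000000000001100110011111111
  (c & b) = 00000000000011110000000000001111
  ((a & (~d | b)) & (c & b)) = 00000000000000000000000000001111
  ~a = 11111111111111110000000000000000
  (~a | e) = 11111111111111110101010101010101
  (((a & (~d | b)) & (c & b)) | (~a | e)) = 11111111111111110101010101011111

(((a & (~d | b)) & (c & b)) | (~a | e))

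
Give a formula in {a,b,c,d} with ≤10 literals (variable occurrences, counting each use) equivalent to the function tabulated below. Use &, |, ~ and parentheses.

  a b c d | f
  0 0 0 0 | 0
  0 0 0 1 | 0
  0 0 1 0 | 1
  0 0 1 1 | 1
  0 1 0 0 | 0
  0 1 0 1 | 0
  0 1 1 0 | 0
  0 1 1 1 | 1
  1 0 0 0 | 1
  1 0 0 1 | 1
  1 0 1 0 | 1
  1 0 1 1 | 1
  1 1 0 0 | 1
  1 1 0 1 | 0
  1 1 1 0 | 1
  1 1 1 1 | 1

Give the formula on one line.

(((a & (~b | (~d & b))) | (d & (~d | c))) | (c & ~b))

  ~b = 1111000011110000
  ~d = 1010101010101010
  (~d & b) = 0000101000001010
  (~b | (~d & b)) = 1111101011111010
  (a & (~b | (~d & b))) = 0000000011111010
  (~d | c) = 1011101110111011
  (d & (~d | c)) = 0001000100010001
  ((a & (~b | (~d & b))) | (d & (~d | c))) = 0001000111111011
  (c & ~b) = 0011000000110000
  (((a & (~b | (~d & b))) | (d & (~d | c))) | (c & ~b)) = 0011000111111011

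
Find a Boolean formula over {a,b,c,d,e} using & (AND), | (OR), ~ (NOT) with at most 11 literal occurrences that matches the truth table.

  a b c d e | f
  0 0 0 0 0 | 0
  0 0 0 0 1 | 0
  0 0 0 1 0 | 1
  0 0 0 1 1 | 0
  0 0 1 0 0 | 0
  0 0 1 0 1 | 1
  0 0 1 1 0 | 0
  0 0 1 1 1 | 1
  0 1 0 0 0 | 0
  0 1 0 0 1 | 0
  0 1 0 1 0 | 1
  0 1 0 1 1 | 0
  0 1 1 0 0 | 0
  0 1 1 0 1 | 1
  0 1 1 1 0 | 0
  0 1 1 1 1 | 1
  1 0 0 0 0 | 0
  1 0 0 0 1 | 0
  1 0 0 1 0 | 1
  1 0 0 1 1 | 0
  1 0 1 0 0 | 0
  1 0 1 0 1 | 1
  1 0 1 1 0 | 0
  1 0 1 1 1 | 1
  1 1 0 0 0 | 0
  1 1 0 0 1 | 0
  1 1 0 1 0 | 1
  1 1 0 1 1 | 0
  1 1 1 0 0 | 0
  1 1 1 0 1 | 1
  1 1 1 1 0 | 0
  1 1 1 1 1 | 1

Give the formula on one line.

  ~e = 10101010101010101010101010101010
  (c | ~e) = 10101111101011111010111110101111
  (~e | c) = 10101111101011111010111110101111
  (a | (~e | c)) = 10101111101011111111111111111111
  ~c = 11110000111100001111000011110000
  (~c & d) = 00110000001100000011000000110000
  (e | (~c & d)) = 01110101011101010111010101110101
  ((a | (~e | c)) & (e | (~c & d))) = 00100101001001010111010101110101
  ((c | ~e) & ((a | (~e | c)) & (e | (~c & d)))) = 00100101001001010010010100100101

((c | ~e) & ((a | (~e | c)) & (e | (~c & d))))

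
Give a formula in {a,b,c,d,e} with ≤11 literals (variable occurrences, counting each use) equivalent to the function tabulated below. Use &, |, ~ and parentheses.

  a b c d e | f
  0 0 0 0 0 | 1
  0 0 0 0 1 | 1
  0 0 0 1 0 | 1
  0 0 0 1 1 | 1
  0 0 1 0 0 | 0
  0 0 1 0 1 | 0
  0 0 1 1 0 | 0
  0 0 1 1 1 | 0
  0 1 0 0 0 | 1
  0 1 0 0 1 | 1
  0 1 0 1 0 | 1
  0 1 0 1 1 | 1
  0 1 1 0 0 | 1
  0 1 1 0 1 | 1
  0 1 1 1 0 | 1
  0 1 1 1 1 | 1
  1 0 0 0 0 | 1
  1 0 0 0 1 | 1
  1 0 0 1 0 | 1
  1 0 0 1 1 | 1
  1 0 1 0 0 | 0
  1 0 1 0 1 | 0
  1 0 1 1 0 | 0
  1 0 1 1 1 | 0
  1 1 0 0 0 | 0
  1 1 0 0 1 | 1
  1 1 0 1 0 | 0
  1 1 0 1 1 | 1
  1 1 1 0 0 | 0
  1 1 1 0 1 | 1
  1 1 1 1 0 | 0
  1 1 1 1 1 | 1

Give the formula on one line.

(((~a | e) | ((~b | e) & (a | (~b & d)))) & (~c | b))

  ~a = 11111111111111110000000000000000
  (~a | e) = 11111111111111110101010101010101
  ~b = 11111111000000001111111100000000
  (~b | e) = 11111111010101011111111101010101
  (~b & d) = 00110011000000000011001100000000
  (a | (~b & d)) = 00110011000000001111111111111111
  ((~b | e) & (a | (~b & d))) = 00110011000000001111111101010101
  ((~a | e) | ((~b | e) & (a | (~b & d)))) = 11111111111111111111111101010101
  ~c = 11110000111100001111000011110000
  (~c | b) = 11110000111111111111000011111111
  (((~a | e) | ((~b | e) & (a | (~b & d)))) & (~c | b)) = 11110000111111111111000001010101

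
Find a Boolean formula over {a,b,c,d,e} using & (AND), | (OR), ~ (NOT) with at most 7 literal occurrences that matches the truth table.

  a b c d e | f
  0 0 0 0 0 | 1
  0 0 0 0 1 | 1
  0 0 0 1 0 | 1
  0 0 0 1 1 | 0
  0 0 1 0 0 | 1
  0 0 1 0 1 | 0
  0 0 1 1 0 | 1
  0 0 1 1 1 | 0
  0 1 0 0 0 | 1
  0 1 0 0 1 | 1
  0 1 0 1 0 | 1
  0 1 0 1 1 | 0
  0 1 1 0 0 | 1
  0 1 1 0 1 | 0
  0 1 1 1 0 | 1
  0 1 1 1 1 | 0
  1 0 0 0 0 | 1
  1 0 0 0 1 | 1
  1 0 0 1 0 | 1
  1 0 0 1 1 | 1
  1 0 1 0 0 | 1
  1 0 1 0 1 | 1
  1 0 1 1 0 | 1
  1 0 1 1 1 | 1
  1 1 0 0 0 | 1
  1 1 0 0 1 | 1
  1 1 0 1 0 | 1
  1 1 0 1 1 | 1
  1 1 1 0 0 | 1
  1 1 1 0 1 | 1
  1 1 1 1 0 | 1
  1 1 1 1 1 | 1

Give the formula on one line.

((~d & ~c) | (a | ~e))

  ~d = 11001100110011001100110011001100
  ~c = 11110000111100001111000011110000
  (~d & ~c) = 11000000110000001100000011000000
  ~e = 10101010101010101010101010101010
  (a | ~e) = 10101010101010101111111111111111
  ((~d & ~c) | (a | ~e)) = 11101010111010101111111111111111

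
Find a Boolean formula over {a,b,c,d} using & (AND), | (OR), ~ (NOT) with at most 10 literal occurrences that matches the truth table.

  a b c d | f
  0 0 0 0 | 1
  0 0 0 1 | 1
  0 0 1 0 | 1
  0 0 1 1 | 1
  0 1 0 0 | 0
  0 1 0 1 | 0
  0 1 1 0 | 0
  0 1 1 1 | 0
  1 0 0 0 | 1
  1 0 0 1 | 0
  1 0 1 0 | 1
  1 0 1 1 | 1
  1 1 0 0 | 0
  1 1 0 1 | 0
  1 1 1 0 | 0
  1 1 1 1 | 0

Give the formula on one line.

  ~d = 1010101010101010
  ~b = 1111000011110000
  (~d & ~b) = 1010000010100000
  ~c = 1100110011001100
  (c & d) = 0001000100010001
  ((c & d) | a) = 0001000111111111
  (~c | ((c & d) | a)) = 1101110111111111
  ((~d & ~b) & (~c | ((c & d) | a))) = 1000000010100000
  ~a = 1111111100000000
  (~a | c) = 1111111100110011
  ((~a | c) & ~b) = 1111000000110000
  (((~d & ~b) & (~c | ((c & d) | a))) | ((~a | c) & ~b)) = 1111000010110000

(((~d & ~b) & (~c | ((c & d) | a))) | ((~a | c) & ~b))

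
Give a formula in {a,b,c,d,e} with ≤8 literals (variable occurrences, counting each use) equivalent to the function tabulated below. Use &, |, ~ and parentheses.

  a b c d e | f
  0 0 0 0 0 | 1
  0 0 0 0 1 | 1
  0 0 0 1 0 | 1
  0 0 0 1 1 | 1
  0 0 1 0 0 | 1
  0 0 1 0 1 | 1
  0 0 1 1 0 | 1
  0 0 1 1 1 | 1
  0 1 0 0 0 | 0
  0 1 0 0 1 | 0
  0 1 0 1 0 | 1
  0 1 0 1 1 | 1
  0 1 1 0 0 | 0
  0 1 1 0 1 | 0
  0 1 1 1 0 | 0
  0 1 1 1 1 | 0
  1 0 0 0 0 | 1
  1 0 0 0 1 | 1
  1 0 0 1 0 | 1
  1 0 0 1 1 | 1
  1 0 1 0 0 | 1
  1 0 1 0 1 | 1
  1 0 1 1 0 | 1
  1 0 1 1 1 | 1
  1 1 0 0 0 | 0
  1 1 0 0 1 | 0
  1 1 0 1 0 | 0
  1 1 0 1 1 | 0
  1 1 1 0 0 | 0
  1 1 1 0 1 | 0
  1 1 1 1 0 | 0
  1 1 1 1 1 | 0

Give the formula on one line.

(~b | (((b & (a | ~c)) | ~d) & (~a & d)))

  ~b = 11111111000000001111111100000000
  ~c = 11110000111100001111000011110000
  (a | ~c) = 11110000111100001111111111111111
  (b & (a | ~c)) = 00000000111100000000000011111111
  ~d = 11001100110011001100110011001100
  ((b & (a | ~c)) | ~d) = 11001100111111001100110011111111
  ~a = 11111111111111110000000000000000
  (~a & d) = 00110011001100110000000000000000
  (((b & (a | ~c)) | ~d) & (~a & d)) = 00000000001100000000000000000000
  (~b | (((b & (a | ~c)) | ~d) & (~a & d))) = 11111111001100001111111100000000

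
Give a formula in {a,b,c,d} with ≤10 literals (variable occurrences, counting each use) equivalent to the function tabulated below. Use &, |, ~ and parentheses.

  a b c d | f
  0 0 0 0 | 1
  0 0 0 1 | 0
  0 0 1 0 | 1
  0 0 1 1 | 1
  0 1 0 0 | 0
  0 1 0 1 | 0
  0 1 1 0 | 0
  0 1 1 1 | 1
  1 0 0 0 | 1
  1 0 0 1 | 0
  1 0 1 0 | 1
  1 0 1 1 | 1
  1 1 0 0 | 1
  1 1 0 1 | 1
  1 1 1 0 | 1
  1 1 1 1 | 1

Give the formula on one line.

  (a & d) = 0000000001010101
  ((a & d) & b) = 0000000000000101
  ~d = 1010101010101010
  ~b = 1111000011110000
  (a | ~b) = 1111000011111111
  (~d & (a | ~b)) = 1010000010101010
  (((a & d) & b) | (~d & (a | ~b))) = 1010000010101111
  ~c = 1100110011001100
  (d | ~c) = 1101110111011101
  (c & (d | ~c)) = 0001000100010001
  ((((a & d) & b) | (~d & (a | ~b))) | (c & (d | ~c))) = 1011000110111111

((((a & d) & b) | (~d & (a | ~b))) | (c & (d | ~c)))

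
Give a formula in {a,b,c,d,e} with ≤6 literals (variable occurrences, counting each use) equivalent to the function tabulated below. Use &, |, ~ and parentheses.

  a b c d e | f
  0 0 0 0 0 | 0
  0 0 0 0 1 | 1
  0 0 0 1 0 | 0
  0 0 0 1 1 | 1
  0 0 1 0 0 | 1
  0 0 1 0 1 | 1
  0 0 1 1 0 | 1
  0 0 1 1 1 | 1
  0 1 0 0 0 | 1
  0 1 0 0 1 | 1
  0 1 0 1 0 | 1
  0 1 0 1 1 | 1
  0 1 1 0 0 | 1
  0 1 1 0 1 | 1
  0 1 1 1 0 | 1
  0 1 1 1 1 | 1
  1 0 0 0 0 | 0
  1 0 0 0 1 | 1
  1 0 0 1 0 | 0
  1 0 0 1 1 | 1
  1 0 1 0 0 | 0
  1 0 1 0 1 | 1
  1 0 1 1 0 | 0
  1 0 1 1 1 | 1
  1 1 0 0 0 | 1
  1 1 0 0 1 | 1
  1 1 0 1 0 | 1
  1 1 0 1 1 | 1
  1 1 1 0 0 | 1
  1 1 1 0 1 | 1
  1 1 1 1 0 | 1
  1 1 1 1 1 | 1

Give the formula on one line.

  ~a = 11111111111111110000000000000000
  ~e = 10101010101010101010101010101010
  (~e & c) = 00001010000010100000101000001010
  (~a & (~e & c)) = 00001010000010100000000000000000
  (e | b) = 01010101111111110101010111111111
  ((~a & (~e & c)) | (e | b)) = 01011111111111110101010111111111

((~a & (~e & c)) | (e | b))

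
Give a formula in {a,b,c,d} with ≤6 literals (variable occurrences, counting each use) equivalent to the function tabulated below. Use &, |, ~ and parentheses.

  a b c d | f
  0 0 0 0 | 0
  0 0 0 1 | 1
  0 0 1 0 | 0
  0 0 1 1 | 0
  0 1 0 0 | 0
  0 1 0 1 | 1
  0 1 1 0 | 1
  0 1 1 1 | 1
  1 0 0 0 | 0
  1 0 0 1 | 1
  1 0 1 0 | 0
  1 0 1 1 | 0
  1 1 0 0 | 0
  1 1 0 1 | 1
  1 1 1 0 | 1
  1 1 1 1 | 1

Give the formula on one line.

  ~c = 1100110011001100
  (b | ~c) = 1100111111001111
  (b & c) = 0000001100000011
  (d | (b & c)) = 0101011101010111
  ((b | ~c) & (d | (b & c))) = 0100011101000111

((b | ~c) & (d | (b & c)))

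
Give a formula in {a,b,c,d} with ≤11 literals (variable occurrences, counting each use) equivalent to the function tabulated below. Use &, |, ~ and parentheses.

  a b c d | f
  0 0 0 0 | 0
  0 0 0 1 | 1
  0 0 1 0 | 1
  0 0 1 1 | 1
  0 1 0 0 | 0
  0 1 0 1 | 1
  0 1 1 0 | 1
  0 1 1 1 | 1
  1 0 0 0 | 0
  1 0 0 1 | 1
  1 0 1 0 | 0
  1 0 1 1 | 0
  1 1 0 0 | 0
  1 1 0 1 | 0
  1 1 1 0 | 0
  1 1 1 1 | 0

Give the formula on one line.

((~d | ((~a | c) | ~b)) & ((d | c) & (~c | ~a)))

  ~d = 1010101010101010
  ~a = 1111111100000000
  (~a | c) = 1111111100110011
  ~b = 1111000011110000
  ((~a | c) | ~b) = 1111111111110011
  (~d | ((~a | c) | ~b)) = 1111111111111011
  (d | c) = 0111011101110111
  ~c = 1100110011001100
  (~c | ~a) = 1111111111001100
  ((d | c) & (~c | ~a)) = 0111011101000100
  ((~d | ((~a | c) | ~b)) & ((d | c) & (~c | ~a))) = 0111011101000000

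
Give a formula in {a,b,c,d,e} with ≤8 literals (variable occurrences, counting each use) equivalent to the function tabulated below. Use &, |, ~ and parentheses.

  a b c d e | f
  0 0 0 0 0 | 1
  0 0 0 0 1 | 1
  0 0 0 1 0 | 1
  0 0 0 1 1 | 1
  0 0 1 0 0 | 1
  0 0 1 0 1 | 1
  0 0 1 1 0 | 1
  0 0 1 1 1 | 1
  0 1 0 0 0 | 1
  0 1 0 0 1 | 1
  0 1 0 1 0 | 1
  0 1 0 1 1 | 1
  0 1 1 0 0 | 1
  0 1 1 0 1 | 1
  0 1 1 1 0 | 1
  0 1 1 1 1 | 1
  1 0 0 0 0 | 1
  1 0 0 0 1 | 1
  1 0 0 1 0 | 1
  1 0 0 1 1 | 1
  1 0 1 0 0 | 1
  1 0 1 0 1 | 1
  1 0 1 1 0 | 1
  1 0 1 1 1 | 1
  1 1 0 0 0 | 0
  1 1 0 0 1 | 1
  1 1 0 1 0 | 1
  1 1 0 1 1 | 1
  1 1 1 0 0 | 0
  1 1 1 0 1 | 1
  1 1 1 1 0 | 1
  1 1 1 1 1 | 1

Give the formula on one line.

  (b & d) = 00000000001100110000000000110011
  ((b & d) | e) = 01010101011101110101010101110111
  (d | ((b & d) | e)) = 01110111011101110111011101110111
  ~a = 11111111111111110000000000000000
  ~b = 11111111000000001111111100000000
  (a & ~b) = 00000000000000001111111100000000
  (~a | (a & ~b)) = 11111111111111111111111100000000
  ((d | ((b & d) | e)) | (~a | (a & ~b))) = 11111111111111111111111101110111

((d | ((b & d) | e)) | (~a | (a & ~b)))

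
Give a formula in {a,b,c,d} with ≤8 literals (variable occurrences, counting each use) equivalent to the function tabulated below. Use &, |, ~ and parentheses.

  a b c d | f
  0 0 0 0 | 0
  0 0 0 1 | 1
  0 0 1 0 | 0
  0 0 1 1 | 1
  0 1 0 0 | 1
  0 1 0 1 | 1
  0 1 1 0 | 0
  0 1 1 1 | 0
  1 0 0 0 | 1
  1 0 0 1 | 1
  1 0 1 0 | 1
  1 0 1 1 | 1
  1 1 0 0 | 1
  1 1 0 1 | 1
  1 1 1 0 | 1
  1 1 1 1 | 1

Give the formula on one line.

  ~b = 1111000011110000
  (~b & d) = 0101000001010000
  ((~b & d) | a) = 0101000011111111
  ~c = 1100110011001100
  (~c | a) = 1100110011111111
  (b | d) = 0101111101011111
  ((~c | a) & (b | d)) = 0100110001011111
  (((~b & d) | a) | ((~c | a) & (b | d))) = 0101110011111111

(((~b & d) | a) | ((~c | a) & (b | d)))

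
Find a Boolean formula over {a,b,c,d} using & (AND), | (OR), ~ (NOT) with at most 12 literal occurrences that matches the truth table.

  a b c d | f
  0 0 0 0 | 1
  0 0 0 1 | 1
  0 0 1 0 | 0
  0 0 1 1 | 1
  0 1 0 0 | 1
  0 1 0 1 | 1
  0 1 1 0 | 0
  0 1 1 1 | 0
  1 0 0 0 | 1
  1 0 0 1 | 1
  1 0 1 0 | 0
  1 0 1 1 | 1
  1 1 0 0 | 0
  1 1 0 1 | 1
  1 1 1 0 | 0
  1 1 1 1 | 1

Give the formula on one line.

  ~a = 1111111100000000
  (~a & d) = 0101010100000000
  ~b = 1111000011110000
  ((~a & d) | ~b) = 1111010111110000
  (~a | ((~a & d) | ~b)) = 1111111111110000
  ~c = 1100110011001100
  ((~a | ((~a & d) | ~b)) & ~c) = 1100110011000000
  ~d = 1010101010101010
  (~d | ~b) = 1111101011111010
  (a | (~d | ~b)) = 1111101011111111
  (d & (a | (~d | ~b))) = 0101000001010101
  (((~a | ((~a & d) | ~b)) & ~c) | (d & (a | (~d | ~b)))) = 1101110011010101

(((~a | ((~a & d) | ~b)) & ~c) | (d & (a | (~d | ~b))))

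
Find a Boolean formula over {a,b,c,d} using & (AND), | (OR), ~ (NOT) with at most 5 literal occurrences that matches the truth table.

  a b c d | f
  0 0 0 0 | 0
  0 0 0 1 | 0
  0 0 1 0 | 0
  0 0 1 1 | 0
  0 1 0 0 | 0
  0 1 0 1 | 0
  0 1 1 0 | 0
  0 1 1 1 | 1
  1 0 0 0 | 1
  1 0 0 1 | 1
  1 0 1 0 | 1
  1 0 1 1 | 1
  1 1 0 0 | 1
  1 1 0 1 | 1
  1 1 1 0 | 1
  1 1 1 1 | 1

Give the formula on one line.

  (d & c) = 0001000100010001
  (a | b) = 0000111111111111
  ((d & c) & (a | b)) = 0000000100010001
  (a | ((d & c) & (a | b))) = 0000000111111111

(a | ((d & c) & (a | b)))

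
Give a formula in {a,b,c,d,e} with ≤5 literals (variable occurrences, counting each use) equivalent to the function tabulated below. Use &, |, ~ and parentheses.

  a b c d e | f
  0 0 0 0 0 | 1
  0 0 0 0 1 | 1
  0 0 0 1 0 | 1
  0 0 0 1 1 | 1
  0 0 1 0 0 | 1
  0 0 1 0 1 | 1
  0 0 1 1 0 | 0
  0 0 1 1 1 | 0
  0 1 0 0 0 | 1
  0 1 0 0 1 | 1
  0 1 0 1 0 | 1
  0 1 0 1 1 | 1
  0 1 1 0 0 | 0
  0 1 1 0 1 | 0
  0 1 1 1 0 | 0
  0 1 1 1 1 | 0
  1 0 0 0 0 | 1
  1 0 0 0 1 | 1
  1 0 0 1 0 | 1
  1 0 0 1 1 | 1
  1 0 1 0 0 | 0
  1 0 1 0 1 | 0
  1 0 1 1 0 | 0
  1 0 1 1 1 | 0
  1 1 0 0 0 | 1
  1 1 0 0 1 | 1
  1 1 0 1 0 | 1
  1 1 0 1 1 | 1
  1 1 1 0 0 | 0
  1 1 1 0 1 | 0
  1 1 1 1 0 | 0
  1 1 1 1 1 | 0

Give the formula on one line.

  ~d = 11001100110011001100110011001100
  ~a = 11111111111111110000000000000000
  (b | ~a) = 11111111111111110000000011111111
  (~d & (b | ~a)) = 11001100110011000000000011001100
  ~b = 11111111000000001111111100000000
  ((~d & (b | ~a)) & ~b) = 11001100000000000000000000000000
  ~c = 11110000111100001111000011110000
  (((~d & (b | ~a)) & ~b) | ~c) = 11111100111100001111000011110000

(((~d & (b | ~a)) & ~b) | ~c)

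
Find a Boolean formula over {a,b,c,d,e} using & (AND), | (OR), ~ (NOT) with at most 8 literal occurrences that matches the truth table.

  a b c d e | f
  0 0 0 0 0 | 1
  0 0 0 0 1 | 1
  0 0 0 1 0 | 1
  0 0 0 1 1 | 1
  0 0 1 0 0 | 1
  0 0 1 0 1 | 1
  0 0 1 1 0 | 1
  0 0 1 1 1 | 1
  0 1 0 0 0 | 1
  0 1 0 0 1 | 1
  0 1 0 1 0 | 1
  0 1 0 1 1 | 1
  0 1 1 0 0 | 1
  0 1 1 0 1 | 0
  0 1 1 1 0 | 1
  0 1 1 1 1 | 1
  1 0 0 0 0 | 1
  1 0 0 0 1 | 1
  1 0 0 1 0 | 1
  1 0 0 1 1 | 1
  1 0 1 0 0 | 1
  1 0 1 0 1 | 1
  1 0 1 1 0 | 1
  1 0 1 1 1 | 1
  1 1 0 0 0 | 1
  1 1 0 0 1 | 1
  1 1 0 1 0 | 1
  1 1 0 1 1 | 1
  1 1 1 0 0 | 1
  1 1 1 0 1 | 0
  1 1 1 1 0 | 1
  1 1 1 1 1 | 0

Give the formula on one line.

(((~e | ~b) | (~a & d)) | ~c)

  ~e = 10101010101010101010101010101010
  ~b = 11111111000000001111111100000000
  (~e | ~b) = 11111111101010101111111110101010
  ~a = 11111111111111110000000000000000
  (~a & d) = 00110011001100110000000000000000
  ((~e | ~b) | (~a & d)) = 11111111101110111111111110101010
  ~c = 11110000111100001111000011110000
  (((~e | ~b) | (~a & d)) | ~c) = 11111111111110111111111111111010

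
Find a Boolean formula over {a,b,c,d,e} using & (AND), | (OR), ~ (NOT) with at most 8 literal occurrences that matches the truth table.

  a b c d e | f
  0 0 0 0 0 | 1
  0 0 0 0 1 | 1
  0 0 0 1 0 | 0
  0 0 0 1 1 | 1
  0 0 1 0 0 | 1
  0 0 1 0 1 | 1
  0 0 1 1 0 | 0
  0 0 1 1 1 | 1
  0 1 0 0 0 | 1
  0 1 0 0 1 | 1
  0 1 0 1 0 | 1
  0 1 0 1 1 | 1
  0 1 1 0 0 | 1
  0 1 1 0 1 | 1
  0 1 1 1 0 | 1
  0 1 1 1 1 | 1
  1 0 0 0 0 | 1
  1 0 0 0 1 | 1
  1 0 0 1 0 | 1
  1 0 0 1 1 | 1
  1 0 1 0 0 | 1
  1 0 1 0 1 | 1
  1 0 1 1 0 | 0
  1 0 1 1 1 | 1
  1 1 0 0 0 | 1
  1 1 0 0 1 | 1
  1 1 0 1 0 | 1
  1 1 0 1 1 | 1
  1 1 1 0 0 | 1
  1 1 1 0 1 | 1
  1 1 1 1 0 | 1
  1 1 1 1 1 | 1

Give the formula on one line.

  ~b = 11111111000000001111111100000000
  (e & ~b) = 01010101000000000101010100000000
  ~d = 11001100110011001100110011001100
  (~b & ~d) = 11001100000000001100110000000000
  ~c = 11110000111100001111000011110000
  (e | ~c) = 11110101111101011111010111110101
  ((e | ~c) & a) = 00000000000000001111010111110101
  ((~b & ~d) | ((e | ~c) & a)) = 11001100000000001111110111110101
  (((~b & ~d) | ((e | ~c) & a)) | b) = 11001100111111111111110111111111
  ((e & ~b) | (((~b & ~d) | ((e | ~c) & a)) | b)) = 11011101111111111111110111111111

((e & ~b) | (((~b & ~d) | ((e | ~c) & a)) | b))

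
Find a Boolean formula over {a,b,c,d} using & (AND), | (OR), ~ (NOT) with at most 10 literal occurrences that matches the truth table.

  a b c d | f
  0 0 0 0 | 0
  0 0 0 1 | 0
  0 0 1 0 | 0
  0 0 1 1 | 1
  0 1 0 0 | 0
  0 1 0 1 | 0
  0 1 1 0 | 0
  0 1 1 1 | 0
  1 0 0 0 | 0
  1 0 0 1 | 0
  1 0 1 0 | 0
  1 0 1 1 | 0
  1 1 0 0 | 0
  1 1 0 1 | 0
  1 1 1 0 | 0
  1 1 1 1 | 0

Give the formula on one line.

(((d & c) & (~d | ~b)) & ((d | (~c & ~a)) & ~a))

  (d & c) = 0001000100010001
  ~d = 1010101010101010
  ~b = 1111000011110000
  (~d | ~b) = 1111101011111010
  ((d & c) & (~d | ~b)) = 0001000000010000
  ~c = 1100110011001100
  ~a = 1111111100000000
  (~c & ~a) = 1100110000000000
  (d | (~c & ~a)) = 1101110101010101
  ((d | (~c & ~a)) & ~a) = 1101110100000000
  (((d & c) & (~d | ~b)) & ((d | (~c & ~a)) & ~a)) = 0001000000000000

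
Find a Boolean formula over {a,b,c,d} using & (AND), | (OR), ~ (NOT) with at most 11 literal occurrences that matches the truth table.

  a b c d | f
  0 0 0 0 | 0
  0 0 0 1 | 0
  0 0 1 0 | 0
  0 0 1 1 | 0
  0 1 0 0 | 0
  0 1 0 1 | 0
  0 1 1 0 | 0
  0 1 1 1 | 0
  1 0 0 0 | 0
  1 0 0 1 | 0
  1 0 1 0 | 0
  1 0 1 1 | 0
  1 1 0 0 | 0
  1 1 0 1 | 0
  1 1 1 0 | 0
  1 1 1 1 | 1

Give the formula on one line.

  ~c = 1100110011001100
  (~c | d) = 1101110111011101
  ((~c | d) & a) = 0000000011011101
  ~a = 1111111100000000
  (~a | b) = 1111111100001111
  (((~c | d) & a) & (~a | b)) = 0000000000001101
  ~d = 1010101010101010
  (~d | b) = 1010111110101111
  (c | ~a) = 1111111100110011
  ((~d | b) & (c | ~a)) = 1010111100100011
  ((((~c | d) & a) & (~a | b)) & ((~d | b) & (c | ~a))) = 0000000000000001

((((~c | d) & a) & (~a | b)) & ((~d | b) & (c | ~a)))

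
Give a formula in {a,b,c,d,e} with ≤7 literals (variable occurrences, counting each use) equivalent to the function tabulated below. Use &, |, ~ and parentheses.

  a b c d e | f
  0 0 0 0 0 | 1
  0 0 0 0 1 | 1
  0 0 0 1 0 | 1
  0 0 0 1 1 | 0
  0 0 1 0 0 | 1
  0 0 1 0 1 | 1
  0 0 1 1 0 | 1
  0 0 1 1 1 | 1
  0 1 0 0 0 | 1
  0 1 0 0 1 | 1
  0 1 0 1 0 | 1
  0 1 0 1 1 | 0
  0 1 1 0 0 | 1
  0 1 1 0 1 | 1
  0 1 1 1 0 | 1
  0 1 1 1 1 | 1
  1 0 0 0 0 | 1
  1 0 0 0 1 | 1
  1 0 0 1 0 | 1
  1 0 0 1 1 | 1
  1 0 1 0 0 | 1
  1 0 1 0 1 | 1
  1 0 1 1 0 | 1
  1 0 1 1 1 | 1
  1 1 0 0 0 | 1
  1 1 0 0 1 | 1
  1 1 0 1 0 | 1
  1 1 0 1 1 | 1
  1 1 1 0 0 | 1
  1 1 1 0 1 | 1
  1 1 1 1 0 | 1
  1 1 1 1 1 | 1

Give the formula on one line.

(~e | ((~d & (~a & e)) | (c | a)))

  ~e = 10101010101010101010101010101010
  ~d = 11001100110011001100110011001100
  ~a = 11111111111111110000000000000000
  (~a & e) = 01010101010101010000000000000000
  (~d & (~a & e)) = 01000100010001000000000000000000
  (c | a) = 00001111000011111111111111111111
  ((~d & (~a & e)) | (c | a)) = 01001111010011111111111111111111
  (~e | ((~d & (~a & e)) | (c | a))) = 11101111111011111111111111111111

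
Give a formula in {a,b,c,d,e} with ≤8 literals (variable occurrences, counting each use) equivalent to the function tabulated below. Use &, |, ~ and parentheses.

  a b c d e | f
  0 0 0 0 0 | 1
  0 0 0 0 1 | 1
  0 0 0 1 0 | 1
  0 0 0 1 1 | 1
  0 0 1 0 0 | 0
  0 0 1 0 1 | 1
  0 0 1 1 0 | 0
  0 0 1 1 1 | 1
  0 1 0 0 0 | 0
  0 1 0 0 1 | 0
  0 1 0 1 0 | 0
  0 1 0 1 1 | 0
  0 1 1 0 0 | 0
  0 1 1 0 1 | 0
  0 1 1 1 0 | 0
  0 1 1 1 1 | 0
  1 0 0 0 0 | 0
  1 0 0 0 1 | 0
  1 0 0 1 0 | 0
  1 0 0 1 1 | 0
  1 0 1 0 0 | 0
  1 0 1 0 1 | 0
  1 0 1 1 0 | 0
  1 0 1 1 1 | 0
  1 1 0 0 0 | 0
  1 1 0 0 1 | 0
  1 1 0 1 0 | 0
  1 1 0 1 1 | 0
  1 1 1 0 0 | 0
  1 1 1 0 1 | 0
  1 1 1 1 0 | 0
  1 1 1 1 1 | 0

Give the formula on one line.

  ~c = 11110000111100001111000011110000
  (e | ~c) = 11110101111101011111010111110101
  (a | (e | ~c)) = 11110101111101011111111111111111
  ~a = 11111111111111110000000000000000
  ((a | (e | ~c)) & ~a) = 11110101111101010000000000000000
  ~b = 11111111000000001111111100000000
  (~b & ~a) = 11111111000000000000000000000000
  (((a | (e | ~c)) & ~a) & (~b & ~a)) = 11110101000000000000000000000000

(((a | (e | ~c)) & ~a) & (~b & ~a))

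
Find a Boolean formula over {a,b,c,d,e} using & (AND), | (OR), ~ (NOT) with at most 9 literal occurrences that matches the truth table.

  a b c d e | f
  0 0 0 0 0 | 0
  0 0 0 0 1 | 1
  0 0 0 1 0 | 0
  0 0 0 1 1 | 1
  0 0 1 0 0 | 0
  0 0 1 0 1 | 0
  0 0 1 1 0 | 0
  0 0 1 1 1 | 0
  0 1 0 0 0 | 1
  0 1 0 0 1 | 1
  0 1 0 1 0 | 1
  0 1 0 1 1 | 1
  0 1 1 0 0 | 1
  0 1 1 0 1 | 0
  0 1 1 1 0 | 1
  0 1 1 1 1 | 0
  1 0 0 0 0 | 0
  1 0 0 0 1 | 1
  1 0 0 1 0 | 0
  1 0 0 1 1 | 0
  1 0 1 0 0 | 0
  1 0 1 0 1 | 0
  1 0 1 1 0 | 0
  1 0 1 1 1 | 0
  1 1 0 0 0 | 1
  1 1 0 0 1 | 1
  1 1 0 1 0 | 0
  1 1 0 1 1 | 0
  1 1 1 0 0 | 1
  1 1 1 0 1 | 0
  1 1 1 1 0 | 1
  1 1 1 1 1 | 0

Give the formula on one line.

  ~e = 10101010101010101010101010101010
  (b & ~e) = 00000000101010100000000010101010
  (c | e) = 01011111010111110101111101011111
  ~c = 11110000111100001111000011110000
  ((c | e) & ~c) = 01010000010100000101000001010000
  ((b & ~e) | ((c | e) & ~c)) = 01010000111110100101000011111010
  ~d = 11001100110011001100110011001100
  ~a = 11111111111111110000000000000000
  (~d | ~a) = 11111111111111111100110011001100
  ((~d | ~a) | c) = 11111111111111111100111111001111
  (((b & ~e) | ((c | e) & ~c)) & ((~d | ~a) | c)) = 01010000111110100100000011001010

(((b & ~e) | ((c | e) & ~c)) & ((~d | ~a) | c))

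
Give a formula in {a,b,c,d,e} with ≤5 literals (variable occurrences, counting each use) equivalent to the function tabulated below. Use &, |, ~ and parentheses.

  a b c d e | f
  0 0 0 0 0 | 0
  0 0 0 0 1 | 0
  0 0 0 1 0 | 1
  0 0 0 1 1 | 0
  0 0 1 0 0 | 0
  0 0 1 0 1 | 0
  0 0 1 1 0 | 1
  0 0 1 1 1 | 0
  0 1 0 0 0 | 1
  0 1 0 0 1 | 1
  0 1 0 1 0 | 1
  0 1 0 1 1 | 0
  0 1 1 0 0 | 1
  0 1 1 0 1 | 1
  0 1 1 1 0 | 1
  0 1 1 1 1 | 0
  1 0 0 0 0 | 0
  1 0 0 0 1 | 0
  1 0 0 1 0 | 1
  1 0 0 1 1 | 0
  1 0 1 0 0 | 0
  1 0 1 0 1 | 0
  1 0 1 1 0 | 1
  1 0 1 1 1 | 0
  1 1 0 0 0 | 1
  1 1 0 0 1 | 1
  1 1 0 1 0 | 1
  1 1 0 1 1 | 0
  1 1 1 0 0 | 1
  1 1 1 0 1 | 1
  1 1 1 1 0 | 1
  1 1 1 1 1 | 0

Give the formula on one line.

  ~d = 11001100110011001100110011001100
  (~d & b) = 00000000110011000000000011001100
  ~e = 10101010101010101010101010101010
  (~d | ~e) = 11101110111011101110111011101110
  ((~d | ~e) & d) = 00100010001000100010001000100010
  ((~d & b) | ((~d | ~e) & d)) = 00100010111011100010001011101110

((~d & b) | ((~d | ~e) & d))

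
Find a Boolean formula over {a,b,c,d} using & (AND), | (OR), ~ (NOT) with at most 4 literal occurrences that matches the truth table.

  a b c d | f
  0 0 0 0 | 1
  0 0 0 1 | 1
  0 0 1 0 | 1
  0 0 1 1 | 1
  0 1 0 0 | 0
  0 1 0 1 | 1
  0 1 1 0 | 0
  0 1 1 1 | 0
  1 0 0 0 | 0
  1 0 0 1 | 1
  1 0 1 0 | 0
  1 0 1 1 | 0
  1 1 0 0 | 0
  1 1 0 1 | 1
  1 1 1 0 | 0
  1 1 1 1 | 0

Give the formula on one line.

((~a & ~b) | (~c & d))

  ~a = 1111111100000000
  ~b = 1111000011110000
  (~a & ~b) = 1111000000000000
  ~c = 1100110011001100
  (~c & d) = 0100010001000100
  ((~a & ~b) | (~c & d)) = 1111010001000100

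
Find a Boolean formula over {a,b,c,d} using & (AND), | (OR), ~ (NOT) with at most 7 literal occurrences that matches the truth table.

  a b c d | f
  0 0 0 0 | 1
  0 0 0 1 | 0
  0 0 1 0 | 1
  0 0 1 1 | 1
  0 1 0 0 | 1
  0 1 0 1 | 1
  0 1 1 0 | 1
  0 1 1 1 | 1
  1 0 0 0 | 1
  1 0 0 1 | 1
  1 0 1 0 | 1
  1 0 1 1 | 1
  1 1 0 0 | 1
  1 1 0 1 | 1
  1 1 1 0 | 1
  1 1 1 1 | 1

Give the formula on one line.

  ~d = 1010101010101010
  (b | ~d) = 1010111110101111
  ((b | ~d) | a) = 1010111111111111
  (((b | ~d) | a) | c) = 1011111111111111

(((b | ~d) | a) | c)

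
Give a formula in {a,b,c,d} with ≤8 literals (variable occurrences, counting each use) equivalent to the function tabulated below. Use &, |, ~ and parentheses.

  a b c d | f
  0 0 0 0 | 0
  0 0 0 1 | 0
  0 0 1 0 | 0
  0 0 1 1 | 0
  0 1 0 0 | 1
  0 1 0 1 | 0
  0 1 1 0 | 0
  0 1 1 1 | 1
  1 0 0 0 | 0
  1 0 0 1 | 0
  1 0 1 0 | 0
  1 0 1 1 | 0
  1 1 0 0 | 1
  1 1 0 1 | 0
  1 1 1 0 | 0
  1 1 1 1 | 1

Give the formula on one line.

((~c | (b & d)) & (b & (c | ~d)))

  ~c = 1100110011001100
  (b & d) = 0000010100000101
  (~c | (b & d)) = 1100110111001101
  ~d = 1010101010101010
  (c | ~d) = 1011101110111011
  (b & (c | ~d)) = 0000101100001011
  ((~c | (b & d)) & (b & (c | ~d))) = 0000100100001001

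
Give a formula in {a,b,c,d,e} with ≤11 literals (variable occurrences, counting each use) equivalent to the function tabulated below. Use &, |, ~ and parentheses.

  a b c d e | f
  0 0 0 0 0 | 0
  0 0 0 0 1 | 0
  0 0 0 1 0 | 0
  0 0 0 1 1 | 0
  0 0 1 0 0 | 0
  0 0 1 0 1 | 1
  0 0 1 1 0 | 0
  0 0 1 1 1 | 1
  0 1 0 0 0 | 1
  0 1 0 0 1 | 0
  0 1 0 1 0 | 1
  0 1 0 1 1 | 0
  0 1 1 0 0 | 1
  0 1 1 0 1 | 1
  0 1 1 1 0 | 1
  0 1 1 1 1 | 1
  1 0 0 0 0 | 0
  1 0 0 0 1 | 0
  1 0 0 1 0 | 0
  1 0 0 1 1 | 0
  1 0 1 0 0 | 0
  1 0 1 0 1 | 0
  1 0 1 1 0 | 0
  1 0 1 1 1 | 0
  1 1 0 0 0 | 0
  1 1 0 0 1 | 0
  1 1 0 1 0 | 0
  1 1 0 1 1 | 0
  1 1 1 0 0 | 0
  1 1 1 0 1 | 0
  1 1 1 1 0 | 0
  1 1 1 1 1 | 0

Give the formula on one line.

  ~e = 10101010101010101010101010101010
  (~e | c) = 10101111101011111010111110101111
  (b | e) = 01010101111111110101010111111111
  ~a = 11111111111111110000000000000000
  ~c = 11110000111100001111000011110000
  ~b = 11111111000000001111111100000000
  (~c & ~b) = 11110000000000001111000000000000
  ((~c & ~b) & a) = 00000000000000001111000000000000
  (~a | ((~c & ~b) & a)) = 11111111111111111111000000000000
  ((b | e) & (~a | ((~c & ~b) & a))) = 01010101111111110101000000000000
  ((~e | c) & ((b | e) & (~a | ((~c & ~b) & a)))) = 00000101101011110000000000000000

((~e | c) & ((b | e) & (~a | ((~c & ~b) & a))))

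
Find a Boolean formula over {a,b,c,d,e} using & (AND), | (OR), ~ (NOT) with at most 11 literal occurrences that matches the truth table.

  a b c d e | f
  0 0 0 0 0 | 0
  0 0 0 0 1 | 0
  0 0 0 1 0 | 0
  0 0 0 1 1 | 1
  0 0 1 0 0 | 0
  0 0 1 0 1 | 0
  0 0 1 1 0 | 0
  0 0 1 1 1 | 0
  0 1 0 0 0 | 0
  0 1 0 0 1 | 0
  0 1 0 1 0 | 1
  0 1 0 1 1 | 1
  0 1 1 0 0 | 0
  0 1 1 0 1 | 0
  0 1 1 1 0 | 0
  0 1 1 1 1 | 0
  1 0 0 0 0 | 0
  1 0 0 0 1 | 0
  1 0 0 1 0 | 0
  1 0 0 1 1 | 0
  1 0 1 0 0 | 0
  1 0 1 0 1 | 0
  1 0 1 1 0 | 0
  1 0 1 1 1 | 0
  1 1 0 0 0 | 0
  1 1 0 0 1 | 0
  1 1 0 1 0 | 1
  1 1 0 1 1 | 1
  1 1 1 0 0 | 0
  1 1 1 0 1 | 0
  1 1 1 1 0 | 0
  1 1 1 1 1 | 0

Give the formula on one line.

(((b | e) & d) & (~c & (~d | (b | (~a & e)))))

  (b | e) = 01010101111111110101010111111111
  ((b | e) & d) = 00010001001100110001000100110011
  ~c = 11110000111100001111000011110000
  ~d = 11001100110011001100110011001100
  ~a = 11111111111111110000000000000000
  (~a & e) = 01010101010101010000000000000000
  (b | (~a & e)) = 01010101111111110000000011111111
  (~d | (b | (~a & e))) = 11011101111111111100110011111111
  (~c & (~d | (b | (~a & e)))) = 11010000111100001100000011110000
  (((b | e) & d) & (~c & (~d | (b | (~a & e))))) = 00010000001100000000000000110000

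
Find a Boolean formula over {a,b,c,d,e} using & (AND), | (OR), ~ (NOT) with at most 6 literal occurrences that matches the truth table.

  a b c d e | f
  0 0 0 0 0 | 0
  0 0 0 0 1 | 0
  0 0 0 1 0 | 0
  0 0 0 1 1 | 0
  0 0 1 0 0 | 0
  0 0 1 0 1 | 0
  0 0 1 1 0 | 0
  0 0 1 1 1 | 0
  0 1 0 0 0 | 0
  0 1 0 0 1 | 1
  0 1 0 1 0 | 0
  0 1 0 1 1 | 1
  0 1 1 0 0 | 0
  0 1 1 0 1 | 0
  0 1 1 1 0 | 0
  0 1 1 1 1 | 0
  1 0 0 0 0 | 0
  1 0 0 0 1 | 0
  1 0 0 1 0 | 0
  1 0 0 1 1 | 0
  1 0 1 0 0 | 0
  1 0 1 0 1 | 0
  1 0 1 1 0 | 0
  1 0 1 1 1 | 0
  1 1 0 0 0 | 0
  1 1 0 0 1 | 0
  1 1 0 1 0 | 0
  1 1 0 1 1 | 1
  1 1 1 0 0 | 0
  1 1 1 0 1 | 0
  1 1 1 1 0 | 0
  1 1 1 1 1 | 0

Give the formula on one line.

  (b & e) = 00000000010101010000000001010101
  ~a = 11111111111111110000000000000000
  (d | ~a) = 11111111111111110011001100110011
  ((b & e) & (d | ~a)) = 00000000010101010000000000010001
  ~c = 11110000111100001111000011110000
  (~c & e) = 01010000010100000101000001010000
  (((b & e) & (d | ~a)) & (~c & e)) = 00000000010100000000000000010000

(((b & e) & (d | ~a)) & (~c & e))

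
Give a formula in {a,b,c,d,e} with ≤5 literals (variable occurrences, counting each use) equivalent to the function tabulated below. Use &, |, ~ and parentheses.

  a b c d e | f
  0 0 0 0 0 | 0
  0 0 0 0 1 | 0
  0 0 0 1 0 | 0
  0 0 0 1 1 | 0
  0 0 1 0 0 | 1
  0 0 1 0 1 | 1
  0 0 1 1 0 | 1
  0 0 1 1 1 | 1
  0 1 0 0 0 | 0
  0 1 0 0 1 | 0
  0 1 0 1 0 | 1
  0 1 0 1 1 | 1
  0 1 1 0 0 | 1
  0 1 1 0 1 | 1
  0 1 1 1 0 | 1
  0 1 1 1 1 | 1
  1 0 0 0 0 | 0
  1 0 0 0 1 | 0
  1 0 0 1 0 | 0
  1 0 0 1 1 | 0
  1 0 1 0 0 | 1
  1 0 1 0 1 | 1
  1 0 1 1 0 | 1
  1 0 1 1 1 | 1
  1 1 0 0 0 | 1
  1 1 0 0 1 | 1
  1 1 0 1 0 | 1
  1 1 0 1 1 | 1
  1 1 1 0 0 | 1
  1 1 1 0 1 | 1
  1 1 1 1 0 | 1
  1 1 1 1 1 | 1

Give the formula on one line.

  (b & d) = 00000000001100110000000000110011
  (a & b) = 00000000000000000000000011111111
  ((b & d) | (a & b)) = 00000000001100110000000011111111
  (((b & d) | (a & b)) | c) = 00001111001111110000111111111111

(((b & d) | (a & b)) | c)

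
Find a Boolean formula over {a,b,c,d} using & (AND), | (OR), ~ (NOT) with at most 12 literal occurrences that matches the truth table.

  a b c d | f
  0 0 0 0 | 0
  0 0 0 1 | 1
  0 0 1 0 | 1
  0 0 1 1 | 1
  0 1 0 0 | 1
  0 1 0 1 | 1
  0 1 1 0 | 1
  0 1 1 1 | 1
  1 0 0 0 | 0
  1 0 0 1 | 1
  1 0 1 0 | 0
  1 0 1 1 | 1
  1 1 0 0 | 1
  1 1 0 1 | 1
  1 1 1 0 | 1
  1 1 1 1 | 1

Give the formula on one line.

  (d | b) = 0101111101011111
  ~b = 1111000011110000
  (d & ~b) = 0101000001010000
  (d | c) = 0111011101110111
  ~a = 1111111100000000
  ((d | c) & ~a) = 0111011100000000
  (c & ((d | c) & ~a)) = 0011001100000000
  ((d & ~b) | (c & ((d | c) & ~a))) = 0111001101010000
  (((d & ~b) | (c & ((d | c) & ~a))) & ~b) = 0111000001010000
  ((d | b) | (((d & ~b) | (c & ((d | c) & ~a))) & ~b)) = 0111111101011111

((d | b) | (((d & ~b) | (c & ((d | c) & ~a))) & ~b))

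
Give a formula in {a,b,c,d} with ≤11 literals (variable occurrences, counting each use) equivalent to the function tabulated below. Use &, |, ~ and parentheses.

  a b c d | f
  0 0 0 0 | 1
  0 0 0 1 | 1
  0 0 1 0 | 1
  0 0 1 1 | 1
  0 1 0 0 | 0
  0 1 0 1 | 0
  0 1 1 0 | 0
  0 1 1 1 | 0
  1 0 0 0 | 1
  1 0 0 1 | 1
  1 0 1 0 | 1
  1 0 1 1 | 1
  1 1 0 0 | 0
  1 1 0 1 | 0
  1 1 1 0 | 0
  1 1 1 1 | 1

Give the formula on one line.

  (c & b) = 0000001100000011
  (a & (c & b)) = 0000000000000011
  (d & (a & (c & b))) = 0000000000000001
  ~c = 1100110011001100
  ~b = 1111000011110000
  (~c | ~b) = 1111110011111100
  (~b | c) = 1111001111110011
  ((~c | ~b) & (~b | c)) = 1111000011110000
  ((d & (a & (c & b))) | ((~c | ~b) & (~b | c))) = 1111000011110001

((d & (a & (c & b))) | ((~c | ~b) & (~b | c)))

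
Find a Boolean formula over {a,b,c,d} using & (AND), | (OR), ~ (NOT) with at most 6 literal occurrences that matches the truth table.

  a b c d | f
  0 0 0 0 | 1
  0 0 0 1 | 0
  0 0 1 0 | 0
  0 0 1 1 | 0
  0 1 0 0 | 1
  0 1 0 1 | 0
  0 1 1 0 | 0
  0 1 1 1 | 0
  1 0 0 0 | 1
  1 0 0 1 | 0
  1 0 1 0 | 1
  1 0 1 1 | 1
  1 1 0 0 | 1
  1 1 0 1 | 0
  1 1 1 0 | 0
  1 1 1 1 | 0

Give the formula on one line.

  ~d = 1010101010101010
  ~c = 1100110011001100
  (~d & ~c) = 1000100010001000
  ~b = 1111000011110000
  (~b & c) = 0011000000110000
  ((~b & c) & a) = 0000000000110000
  ((~d & ~c) | ((~b & c) & a)) = 1000100010111000

((~d & ~c) | ((~b & c) & a))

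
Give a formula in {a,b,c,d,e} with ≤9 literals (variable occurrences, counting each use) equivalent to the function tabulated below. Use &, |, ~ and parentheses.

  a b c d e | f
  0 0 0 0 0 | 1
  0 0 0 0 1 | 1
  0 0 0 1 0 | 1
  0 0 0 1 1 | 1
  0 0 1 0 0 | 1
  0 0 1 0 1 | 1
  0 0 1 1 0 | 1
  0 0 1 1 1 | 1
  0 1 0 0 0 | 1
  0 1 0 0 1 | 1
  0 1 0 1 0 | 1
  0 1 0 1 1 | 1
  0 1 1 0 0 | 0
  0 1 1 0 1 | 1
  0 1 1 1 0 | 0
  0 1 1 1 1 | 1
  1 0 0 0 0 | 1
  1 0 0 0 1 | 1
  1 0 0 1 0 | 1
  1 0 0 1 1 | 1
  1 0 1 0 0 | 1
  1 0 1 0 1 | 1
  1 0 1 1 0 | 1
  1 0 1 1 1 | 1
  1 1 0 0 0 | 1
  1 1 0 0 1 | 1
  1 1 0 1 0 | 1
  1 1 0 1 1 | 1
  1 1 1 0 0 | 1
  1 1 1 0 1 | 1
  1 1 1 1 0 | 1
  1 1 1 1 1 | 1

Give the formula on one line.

(((e | (d & (~b | e))) | a) | (~b | ~c))

  ~b = 11111111000000001111111100000000
  (~b | e) = 11111111010101011111111101010101
  (d & (~b | e)) = 00110011000100010011001100010001
  (e | (d & (~b | e))) = 01110111010101010111011101010101
  ((e | (d & (~b | e))) | a) = 01110111010101011111111111111111
  ~c = 11110000111100001111000011110000
  (~b | ~c) = 11111111111100001111111111110000
  (((e | (d & (~b | e))) | a) | (~b | ~c)) = 11111111111101011111111111111111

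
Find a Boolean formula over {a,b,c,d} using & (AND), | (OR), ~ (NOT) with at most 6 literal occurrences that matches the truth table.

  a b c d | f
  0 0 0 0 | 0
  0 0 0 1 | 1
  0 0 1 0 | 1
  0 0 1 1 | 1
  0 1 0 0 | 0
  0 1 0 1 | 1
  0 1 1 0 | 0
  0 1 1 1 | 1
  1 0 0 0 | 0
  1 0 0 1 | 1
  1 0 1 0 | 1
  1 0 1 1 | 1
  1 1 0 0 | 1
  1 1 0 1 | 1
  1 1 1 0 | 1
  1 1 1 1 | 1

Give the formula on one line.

(d | ((a | ~b) & (b | (c | d))))

  ~b = 1111000011110000
  (a | ~b) = 1111000011111111
  (c | d) = 0111011101110111
  (b | (c | d)) = 0111111101111111
  ((a | ~b) & (b | (c | d))) = 0111000001111111
  (d | ((a | ~b) & (b | (c | d)))) = 0111010101111111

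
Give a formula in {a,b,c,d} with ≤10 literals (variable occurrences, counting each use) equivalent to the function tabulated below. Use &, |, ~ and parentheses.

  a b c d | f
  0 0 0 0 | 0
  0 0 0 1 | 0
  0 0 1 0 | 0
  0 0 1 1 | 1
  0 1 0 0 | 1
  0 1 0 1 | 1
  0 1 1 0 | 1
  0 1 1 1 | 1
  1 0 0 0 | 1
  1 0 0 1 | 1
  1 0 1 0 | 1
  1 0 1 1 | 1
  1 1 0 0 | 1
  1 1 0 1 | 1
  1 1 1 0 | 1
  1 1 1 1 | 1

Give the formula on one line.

  (d | a) = 0101010111111111
  ~b = 1111000011110000
  (c & ~b) = 0011000000110000
  (a | (c & ~b)) = 0011000011111111
  ((d | a) & (a | (c & ~b))) = 0001000011111111
  (c & a) = 0000000000110011
  ((c & a) | b) = 0000111100111111
  (((d | a) & (a | (c & ~b))) | ((c & a) | b)) = 0001111111111111

(((d | a) & (a | (c & ~b))) | ((c & a) | b))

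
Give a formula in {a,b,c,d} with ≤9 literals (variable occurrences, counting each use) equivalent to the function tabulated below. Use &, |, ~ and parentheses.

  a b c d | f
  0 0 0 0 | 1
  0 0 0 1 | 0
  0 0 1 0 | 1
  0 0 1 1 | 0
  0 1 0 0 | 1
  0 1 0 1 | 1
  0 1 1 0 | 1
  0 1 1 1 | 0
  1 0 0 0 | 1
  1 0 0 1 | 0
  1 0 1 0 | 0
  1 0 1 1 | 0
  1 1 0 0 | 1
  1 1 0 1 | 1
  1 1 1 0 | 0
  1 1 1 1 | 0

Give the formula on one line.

((((a | d) & b) & ~c) | ((~a | ~c) & ~d))

  (a | d) = 0101010111111111
  ((a | d) & b) = 0000010100001111
  ~c = 1100110011001100
  (((a | d) & b) & ~c) = 0000010000001100
  ~a = 1111111100000000
  (~a | ~c) = 1111111111001100
  ~d = 1010101010101010
  ((~a | ~c) & ~d) = 1010101010001000
  ((((a | d) & b) & ~c) | ((~a | ~c) & ~d)) = 1010111010001100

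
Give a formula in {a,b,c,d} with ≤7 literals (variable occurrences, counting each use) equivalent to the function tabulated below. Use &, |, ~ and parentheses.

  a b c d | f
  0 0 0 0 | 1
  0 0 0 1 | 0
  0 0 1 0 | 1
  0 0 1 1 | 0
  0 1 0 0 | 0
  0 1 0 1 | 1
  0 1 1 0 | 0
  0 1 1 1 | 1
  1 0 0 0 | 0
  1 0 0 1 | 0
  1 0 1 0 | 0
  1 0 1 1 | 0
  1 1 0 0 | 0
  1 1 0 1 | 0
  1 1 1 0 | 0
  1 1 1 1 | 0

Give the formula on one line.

((d & (~a & b)) | ((~d & ~a) & ~b))

  ~a = 1111111100000000
  (~a & b) = 0000111100000000
  (d & (~a & b)) = 0000010100000000
  ~d = 1010101010101010
  (~d & ~a) = 1010101000000000
  ~b = 1111000011110000
  ((~d & ~a) & ~b) = 1010000000000000
  ((d & (~a & b)) | ((~d & ~a) & ~b)) = 1010010100000000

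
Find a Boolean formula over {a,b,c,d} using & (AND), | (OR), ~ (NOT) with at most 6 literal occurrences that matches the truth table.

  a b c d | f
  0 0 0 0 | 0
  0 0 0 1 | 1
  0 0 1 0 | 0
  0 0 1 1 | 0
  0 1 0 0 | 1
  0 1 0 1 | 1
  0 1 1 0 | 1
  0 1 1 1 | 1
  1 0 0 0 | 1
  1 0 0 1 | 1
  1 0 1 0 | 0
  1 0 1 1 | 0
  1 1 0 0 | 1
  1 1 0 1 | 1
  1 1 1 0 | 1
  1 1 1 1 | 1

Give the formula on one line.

((~c | b) & ((b & ~d) | (a | d)))

  ~c = 1100110011001100
  (~c | b) = 1100111111001111
  ~d = 1010101010101010
  (b & ~d) = 0000101000001010
  (a | d) = 0101010111111111
  ((b & ~d) | (a | d)) = 0101111111111111
  ((~c | b) & ((b & ~d) | (a | d))) = 0100111111001111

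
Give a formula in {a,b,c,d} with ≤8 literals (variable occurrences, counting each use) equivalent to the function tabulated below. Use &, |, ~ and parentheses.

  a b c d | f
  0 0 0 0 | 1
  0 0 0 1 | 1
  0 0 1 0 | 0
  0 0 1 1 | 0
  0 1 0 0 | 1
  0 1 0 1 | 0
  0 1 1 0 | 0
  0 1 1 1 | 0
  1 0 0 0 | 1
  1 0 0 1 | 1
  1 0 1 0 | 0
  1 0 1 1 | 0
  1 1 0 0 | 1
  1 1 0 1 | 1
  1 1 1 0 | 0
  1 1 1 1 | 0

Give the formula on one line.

  ~c = 1100110011001100
  ~b = 1111000011110000
  (c | ~b) = 1111001111110011
  ((c | ~b) & d) = 0101000101010001
  (a | ~b) = 1111000011111111
  (((c | ~b) & d) | (a | ~b)) = 1111000111111111
  ~d = 1010101010101010
  ((((c | ~b) & d) | (a | ~b)) | ~d) = 1111101111111111
  (~c & ((((c | ~b) & d) | (a | ~b)) | ~d)) = 1100100011001100

(~c & ((((c | ~b) & d) | (a | ~b)) | ~d))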